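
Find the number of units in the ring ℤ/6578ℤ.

Prime factorization: 6578 = 2 * 11 * 13 * 23.
φ(6578) = 6578 · (1 − 1/2) · (1 − 1/11) · (1 − 1/13) · (1 − 1/23)
       = 6578 · 2640/6578 = 2640.

2640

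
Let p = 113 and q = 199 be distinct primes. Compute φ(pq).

φ(n) = (p − 1)(q − 1) = (113−1)(199−1) = 112·198 = 22176.

22176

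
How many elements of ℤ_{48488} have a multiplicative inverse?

Prime factorization: 48488 = 2^3 × 11 × 19 × 29.
φ(48488) = 48488 · (1 − 1/2) · (1 − 1/11) · (1 − 1/19) · (1 − 1/29)
       = 48488 · 5040/12122 = 20160.

20160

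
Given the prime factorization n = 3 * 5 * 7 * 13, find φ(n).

576

φ(3) = 3 − 1 = 2.
φ(5) = 5 − 1 = 4.
φ(7) = 7 − 1 = 6.
φ(13) = 13 − 1 = 12.
Since φ is multiplicative, φ(1365) = 2 · 4 · 6 · 12 = 576.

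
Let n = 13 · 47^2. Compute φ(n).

φ(13) = 13 − 1 = 12.
φ(47^2) = 47^2 − 47^1 = 2209 − 47 = 2162.
Multiply: 12 · 2162 = 25944.

25944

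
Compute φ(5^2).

φ(5^2) = 5^2 − 5^1 = 25 − 5 = 20.

20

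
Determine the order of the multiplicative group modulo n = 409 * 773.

314976

φ(409) = 409 − 1 = 408.
φ(773) = 773 − 1 = 772.
Multiply: 408 · 772 = 314976.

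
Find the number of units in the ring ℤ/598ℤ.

264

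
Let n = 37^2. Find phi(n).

φ(37^2) = 37^1·(37−1) = 37·36 = 1332.

1332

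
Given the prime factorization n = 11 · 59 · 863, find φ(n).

499960

φ(560087) = 560087 · (1 − 1/11) · (1 − 1/59) · (1 − 1/863)
       = 560087 · 499960/560087 = 499960.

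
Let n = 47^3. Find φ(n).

101614

φ(47^3) = 47^2·(47−1) = 2209·46 = 101614.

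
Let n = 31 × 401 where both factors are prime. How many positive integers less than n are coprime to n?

12000

For distinct primes, φ(pq) = (p−1)(q−1) = 30 × 400 = 12000.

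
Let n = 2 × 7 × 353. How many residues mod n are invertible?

φ(2) = 2 − 1 = 1.
φ(7) = 7 − 1 = 6.
φ(353) = 353 − 1 = 352.
Multiply: 1 · 6 · 352 = 2112.

2112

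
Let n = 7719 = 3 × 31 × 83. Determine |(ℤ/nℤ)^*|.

4920

φ(7719) = 7719 · (1 − 1/3) · (1 − 1/31) · (1 − 1/83)
       = 7719 · 4920/7719 = 4920.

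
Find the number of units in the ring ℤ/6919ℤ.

5760

Prime factorization: 6919 = 11 · 17 · 37.
φ(6919) = 6919 · (1 − 1/11) · (1 − 1/17) · (1 − 1/37)
       = 6919 · 5760/6919 = 5760.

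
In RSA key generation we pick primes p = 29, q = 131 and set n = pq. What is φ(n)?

3640

φ(3799) = 3799 · (1 − 1/29) · (1 − 1/131)
       = 3799 · 3640/3799 = 3640.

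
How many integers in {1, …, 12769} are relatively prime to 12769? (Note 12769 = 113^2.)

12656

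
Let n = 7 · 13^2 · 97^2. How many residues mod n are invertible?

φ(11130847) = 11130847 · (1 − 1/7) · (1 − 1/13) · (1 − 1/97)
       = 11130847 · 6912/8827 = 8716032.

8716032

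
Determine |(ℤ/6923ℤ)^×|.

Factor 6923: 6923 = 7 · 23 · 43.
φ(6923) = 6923 · (1 − 1/7) · (1 − 1/23) · (1 − 1/43)
       = 6923 · 5544/6923 = 5544.

5544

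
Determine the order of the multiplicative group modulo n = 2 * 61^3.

223260

φ(453962) = 453962 · (1 − 1/2) · (1 − 1/61)
       = 453962 · 60/122 = 223260.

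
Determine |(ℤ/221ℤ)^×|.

First factor: 221 = 13 * 17.
φ(13) = 13 − 1 = 12.
φ(17) = 17 − 1 = 16.
Multiply: 12 · 16 = 192.

192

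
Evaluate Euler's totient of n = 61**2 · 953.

φ(3546113) = 3546113 · (1 − 1/61) · (1 − 1/953)
       = 3546113 · 57120/58133 = 3484320.

3484320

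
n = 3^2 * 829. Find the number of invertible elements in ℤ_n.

φ(3^2) = 3^2 − 3^1 = 9 − 3 = 6.
φ(829) = 829 − 1 = 828.
Since φ is multiplicative, φ(7461) = 6 · 828 = 4968.

4968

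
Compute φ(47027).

Factor 47027: 47027 = 31 × 37 × 41.
φ(47027) = 47027 · (1 − 1/31) · (1 − 1/37) · (1 − 1/41)
       = 47027 · 43200/47027 = 43200.

43200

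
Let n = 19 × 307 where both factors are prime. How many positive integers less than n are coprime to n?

For distinct primes, φ(pq) = (p−1)(q−1) = 18 × 306 = 5508.

5508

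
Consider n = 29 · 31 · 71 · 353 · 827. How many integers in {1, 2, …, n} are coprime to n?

17096217600

φ(29) = 29 − 1 = 28.
φ(31) = 31 − 1 = 30.
φ(71) = 71 − 1 = 70.
φ(353) = 353 − 1 = 352.
φ(827) = 827 − 1 = 826.
φ(18633663799) = 28 × 30 × 70 × 352 × 826 = 17096217600.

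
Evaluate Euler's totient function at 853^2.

726756

φ(727609) = 727609 · (1 − 1/853)
       = 727609 · 852/853 = 726756.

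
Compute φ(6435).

2880

Prime factorization: 6435 = 3**2 · 5 · 11 · 13.
φ(6435) = 6435 · (1 − 1/3) · (1 − 1/5) · (1 − 1/11) · (1 − 1/13)
       = 6435 · 960/2145 = 2880.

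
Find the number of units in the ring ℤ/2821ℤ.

Prime factorization: 2821 = 7 * 13 * 31.
φ(7) = 7 − 1 = 6.
φ(13) = 13 − 1 = 12.
φ(31) = 31 − 1 = 30.
φ(2821) = 6 × 12 × 30 = 2160.

2160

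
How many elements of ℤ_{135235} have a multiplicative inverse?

96768

Prime factorization: 135235 = 5 * 17 * 37 * 43.
φ(135235) = 135235 · (1 − 1/5) · (1 − 1/17) · (1 − 1/37) · (1 − 1/43)
       = 135235 · 96768/135235 = 96768.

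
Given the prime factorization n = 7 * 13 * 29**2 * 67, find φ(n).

3858624

φ(5127577) = 5127577 · (1 − 1/7) · (1 − 1/13) · (1 − 1/29) · (1 − 1/67)
       = 5127577 · 133056/176813 = 3858624.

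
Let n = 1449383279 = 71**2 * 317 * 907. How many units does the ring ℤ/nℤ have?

φ(71^2) = 71^2 − 71^1 = 5041 − 71 = 4970.
φ(317) = 317 − 1 = 316.
φ(907) = 907 − 1 = 906.
Since φ is multiplicative, φ(1449383279) = 4970 · 316 · 906 = 1422891120.

1422891120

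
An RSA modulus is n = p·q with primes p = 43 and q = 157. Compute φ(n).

φ(43) = 43 − 1 = 42.
φ(157) = 157 − 1 = 156.
Multiply: 42 · 156 = 6552.

6552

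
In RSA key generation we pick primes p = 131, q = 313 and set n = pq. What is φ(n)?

φ(41003) = 41003 · (1 − 1/131) · (1 − 1/313)
       = 41003 · 40560/41003 = 40560.

40560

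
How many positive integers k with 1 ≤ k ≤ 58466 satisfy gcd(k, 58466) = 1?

26400

Factor 58466: 58466 = 2 · 23 · 31 · 41.
φ(2) = 2 − 1 = 1.
φ(23) = 23 − 1 = 22.
φ(31) = 31 − 1 = 30.
φ(41) = 41 − 1 = 40.
φ(58466) = 1 × 22 × 30 × 40 = 26400.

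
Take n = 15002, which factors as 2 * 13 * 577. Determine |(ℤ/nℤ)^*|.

φ(15002) = 15002 · (1 − 1/2) · (1 − 1/13) · (1 − 1/577)
       = 15002 · 6912/15002 = 6912.

6912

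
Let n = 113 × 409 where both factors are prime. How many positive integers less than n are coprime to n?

45696

For distinct primes, φ(pq) = (p−1)(q−1) = 112 × 408 = 45696.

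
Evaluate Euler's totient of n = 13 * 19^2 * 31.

φ(145483) = 145483 · (1 − 1/13) · (1 − 1/19) · (1 − 1/31)
       = 145483 · 6480/7657 = 123120.

123120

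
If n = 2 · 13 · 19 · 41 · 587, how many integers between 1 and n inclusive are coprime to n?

5063040

φ(11889098) = 11889098 · (1 − 1/2) · (1 − 1/13) · (1 − 1/19) · (1 − 1/41) · (1 − 1/587)
       = 11889098 · 5063040/11889098 = 5063040.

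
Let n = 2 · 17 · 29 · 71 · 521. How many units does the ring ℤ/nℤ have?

16307200

φ(36473126) = 36473126 · (1 − 1/2) · (1 − 1/17) · (1 − 1/29) · (1 − 1/71) · (1 − 1/521)
       = 36473126 · 16307200/36473126 = 16307200.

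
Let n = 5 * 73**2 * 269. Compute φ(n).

5634432

φ(5) = 5 − 1 = 4.
φ(73^2) = 73^2 − 73^1 = 5329 − 73 = 5256.
φ(269) = 269 − 1 = 268.
Multiply: 4 · 5256 · 268 = 5634432.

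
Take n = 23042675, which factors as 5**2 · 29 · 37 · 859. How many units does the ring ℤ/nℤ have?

φ(23042675) = 23042675 · (1 − 1/5) · (1 − 1/29) · (1 − 1/37) · (1 − 1/859)
       = 23042675 · 3459456/4608535 = 17297280.

17297280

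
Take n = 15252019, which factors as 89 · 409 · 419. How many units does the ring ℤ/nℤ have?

φ(89) = 89 − 1 = 88.
φ(409) = 409 − 1 = 408.
φ(419) = 419 − 1 = 418.
Since φ is multiplicative, φ(15252019) = 88 · 408 · 418 = 15007872.

15007872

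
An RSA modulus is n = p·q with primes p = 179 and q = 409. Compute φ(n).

72624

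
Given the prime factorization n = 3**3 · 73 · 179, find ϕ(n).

φ(352809) = 352809 · (1 − 1/3) · (1 − 1/73) · (1 − 1/179)
       = 352809 · 25632/39201 = 230688.

230688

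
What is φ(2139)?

1320

2139 = 3 × 23 × 31.
φ(3) = 3 − 1 = 2.
φ(23) = 23 − 1 = 22.
φ(31) = 31 − 1 = 30.
Since φ is multiplicative, φ(2139) = 2 · 22 · 30 = 1320.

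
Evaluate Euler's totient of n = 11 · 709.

7080

φ(11) = 11 − 1 = 10.
φ(709) = 709 − 1 = 708.
φ(7799) = 10 × 708 = 7080.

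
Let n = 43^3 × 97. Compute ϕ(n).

7455168

φ(7712179) = 7712179 · (1 − 1/43) · (1 − 1/97)
       = 7712179 · 4032/4171 = 7455168.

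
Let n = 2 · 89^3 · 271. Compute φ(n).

φ(2) = 2 − 1 = 1.
φ(89^3) = 89^2·(89−1) = 7921·88 = 697048.
φ(271) = 271 − 1 = 270.
Since φ is multiplicative, φ(382093198) = 1 · 697048 · 270 = 188202960.

188202960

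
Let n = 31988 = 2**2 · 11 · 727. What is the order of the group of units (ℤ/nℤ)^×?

φ(31988) = 31988 · (1 − 1/2) · (1 − 1/11) · (1 − 1/727)
       = 31988 · 7260/15994 = 14520.

14520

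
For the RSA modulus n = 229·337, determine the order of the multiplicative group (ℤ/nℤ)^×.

76608

φ(n) = (p − 1)(q − 1) = (229−1)(337−1) = 228·336 = 76608.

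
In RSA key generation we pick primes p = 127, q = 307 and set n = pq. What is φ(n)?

φ(pq) = (p−1)(q−1) = 126 · 306 = 38556.

38556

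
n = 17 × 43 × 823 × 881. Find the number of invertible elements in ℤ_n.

φ(17) = 17 − 1 = 16.
φ(43) = 43 − 1 = 42.
φ(823) = 823 − 1 = 822.
φ(881) = 881 − 1 = 880.
Multiply: 16 · 42 · 822 · 880 = 486097920.

486097920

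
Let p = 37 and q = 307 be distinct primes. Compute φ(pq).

11016

φ(11359) = 11359 · (1 − 1/37) · (1 − 1/307)
       = 11359 · 11016/11359 = 11016.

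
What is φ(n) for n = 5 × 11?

40

φ(5) = 5 − 1 = 4.
φ(11) = 11 − 1 = 10.
Multiply: 4 · 10 = 40.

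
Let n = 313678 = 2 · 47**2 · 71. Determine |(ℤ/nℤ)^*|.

151340

φ(313678) = 313678 · (1 − 1/2) · (1 − 1/47) · (1 − 1/71)
       = 313678 · 3220/6674 = 151340.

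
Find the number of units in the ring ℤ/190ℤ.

72

Factor 190: 190 = 2 × 5 × 19.
φ(190) = 190 · (1 − 1/2) · (1 − 1/5) · (1 − 1/19)
       = 190 · 72/190 = 72.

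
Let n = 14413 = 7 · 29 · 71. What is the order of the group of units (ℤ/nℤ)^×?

11760

φ(14413) = 14413 · (1 − 1/7) · (1 − 1/29) · (1 − 1/71)
       = 14413 · 11760/14413 = 11760.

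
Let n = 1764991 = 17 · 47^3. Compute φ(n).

φ(1764991) = 1764991 · (1 − 1/17) · (1 − 1/47)
       = 1764991 · 736/799 = 1625824.

1625824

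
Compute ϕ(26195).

Factor 26195: 26195 = 5 · 13**2 · 31.
φ(5) = 5 − 1 = 4.
φ(13^2) = 13^2 − 13^1 = 169 − 13 = 156.
φ(31) = 31 − 1 = 30.
φ(26195) = 4 × 156 × 30 = 18720.

18720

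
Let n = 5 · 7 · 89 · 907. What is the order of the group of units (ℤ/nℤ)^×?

1913472

φ(5) = 5 − 1 = 4.
φ(7) = 7 − 1 = 6.
φ(89) = 89 − 1 = 88.
φ(907) = 907 − 1 = 906.
φ(2825305) = 4 × 6 × 88 × 906 = 1913472.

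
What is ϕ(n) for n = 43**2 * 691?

φ(43^2) = 43^1·(43−1) = 43·42 = 1806.
φ(691) = 691 − 1 = 690.
Multiply: 1806 · 690 = 1246140.

1246140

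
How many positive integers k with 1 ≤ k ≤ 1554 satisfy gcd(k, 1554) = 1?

432

First factor: 1554 = 2 × 3 × 7 × 37.
φ(1554) = 1554 · (1 − 1/2) · (1 − 1/3) · (1 − 1/7) · (1 − 1/37)
       = 1554 · 432/1554 = 432.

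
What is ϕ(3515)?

Prime factorization: 3515 = 5 · 19 · 37.
φ(3515) = 3515 · (1 − 1/5) · (1 − 1/19) · (1 − 1/37)
       = 3515 · 2592/3515 = 2592.

2592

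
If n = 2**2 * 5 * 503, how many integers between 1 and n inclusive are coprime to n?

4016

φ(2^2) = 2^2 − 2^1 = 4 − 2 = 2.
φ(5) = 5 − 1 = 4.
φ(503) = 503 − 1 = 502.
Since φ is multiplicative, φ(10060) = 2 · 4 · 502 = 4016.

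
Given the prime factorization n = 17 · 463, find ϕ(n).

7392

φ(7871) = 7871 · (1 − 1/17) · (1 − 1/463)
       = 7871 · 7392/7871 = 7392.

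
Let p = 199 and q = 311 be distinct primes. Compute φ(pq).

For distinct primes, φ(pq) = (p−1)(q−1) = 198 × 310 = 61380.

61380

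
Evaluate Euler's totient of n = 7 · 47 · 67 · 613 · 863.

φ(7) = 7 − 1 = 6.
φ(47) = 47 − 1 = 46.
φ(67) = 67 − 1 = 66.
φ(613) = 613 − 1 = 612.
φ(863) = 863 − 1 = 862.
φ(11661165817) = 6 × 46 × 66 × 612 × 862 = 9609741504.

9609741504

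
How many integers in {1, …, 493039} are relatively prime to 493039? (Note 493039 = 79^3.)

486798

φ(493039) = 493039 · (1 − 1/79)
       = 493039 · 78/79 = 486798.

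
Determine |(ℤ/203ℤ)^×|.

Prime factorization: 203 = 7 * 29.
φ(7) = 7 − 1 = 6.
φ(29) = 29 − 1 = 28.
φ(203) = 6 × 28 = 168.

168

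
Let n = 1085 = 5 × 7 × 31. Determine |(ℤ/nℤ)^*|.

φ(5) = 5 − 1 = 4.
φ(7) = 7 − 1 = 6.
φ(31) = 31 − 1 = 30.
φ(1085) = 4 × 6 × 30 = 720.

720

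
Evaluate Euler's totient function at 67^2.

4422

φ(67^2) = 67^1·(67−1) = 67·66 = 4422.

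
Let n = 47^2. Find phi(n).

2162

φ(47^2) = 47^1·(47−1) = 47·46 = 2162.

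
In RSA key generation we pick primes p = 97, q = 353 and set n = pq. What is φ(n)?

φ(34241) = 34241 · (1 − 1/97) · (1 − 1/353)
       = 34241 · 33792/34241 = 33792.

33792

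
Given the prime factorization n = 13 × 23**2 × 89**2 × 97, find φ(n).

φ(13) = 13 − 1 = 12.
φ(23^2) = 23^1·(23−1) = 23·22 = 506.
φ(89^2) = 89^1·(89−1) = 89·88 = 7832.
φ(97) = 97 − 1 = 96.
Multiply: 12 · 506 · 7832 · 96 = 4565366784.

4565366784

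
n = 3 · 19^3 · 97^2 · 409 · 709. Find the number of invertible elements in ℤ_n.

34957960777728

φ(3) = 3 − 1 = 2.
φ(19^3) = 19^3 − 19^2 = 6859 − 361 = 6498.
φ(97^2) = 97^2 − 97^1 = 9409 − 97 = 9312.
φ(409) = 409 − 1 = 408.
φ(709) = 709 − 1 = 708.
φ(56142929399133) = 2 × 6498 × 9312 × 408 × 708 = 34957960777728.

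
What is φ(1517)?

1440

Prime factorization: 1517 = 37 · 41.
φ(1517) = 1517 · (1 − 1/37) · (1 − 1/41)
       = 1517 · 1440/1517 = 1440.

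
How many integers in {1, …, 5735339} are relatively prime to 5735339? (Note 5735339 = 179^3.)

5703298

φ(5735339) = 5735339 · (1 − 1/179)
       = 5735339 · 178/179 = 5703298.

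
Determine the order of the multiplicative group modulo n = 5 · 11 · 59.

2320

φ(5) = 5 − 1 = 4.
φ(11) = 11 − 1 = 10.
φ(59) = 59 − 1 = 58.
Since φ is multiplicative, φ(3245) = 4 · 10 · 58 = 2320.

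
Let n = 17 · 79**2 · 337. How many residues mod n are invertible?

φ(35754689) = 35754689 · (1 − 1/17) · (1 − 1/79) · (1 − 1/337)
       = 35754689 · 419328/452591 = 33126912.

33126912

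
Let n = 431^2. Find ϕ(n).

185330

φ(431^2) = 431^2 − 431^1 = 185761 − 431 = 185330.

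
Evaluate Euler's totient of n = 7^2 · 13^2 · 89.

φ(7^2) = 7^1·(7−1) = 7·6 = 42.
φ(13^2) = 13^2 − 13^1 = 169 − 13 = 156.
φ(89) = 89 − 1 = 88.
φ(737009) = 42 × 156 × 88 = 576576.

576576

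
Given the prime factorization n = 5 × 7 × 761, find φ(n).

18240

φ(5) = 5 − 1 = 4.
φ(7) = 7 − 1 = 6.
φ(761) = 761 − 1 = 760.
φ(26635) = 4 × 6 × 760 = 18240.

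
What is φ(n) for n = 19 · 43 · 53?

φ(19) = 19 − 1 = 18.
φ(43) = 43 − 1 = 42.
φ(53) = 53 − 1 = 52.
Multiply: 18 · 42 · 52 = 39312.

39312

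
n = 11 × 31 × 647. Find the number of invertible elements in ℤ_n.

193800

φ(220627) = 220627 · (1 − 1/11) · (1 − 1/31) · (1 − 1/647)
       = 220627 · 193800/220627 = 193800.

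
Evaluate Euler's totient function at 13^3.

φ(13^3) = 13^2·(13−1) = 169·12 = 2028.

2028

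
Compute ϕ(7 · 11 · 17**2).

16320

φ(22253) = 22253 · (1 − 1/7) · (1 − 1/11) · (1 − 1/17)
       = 22253 · 960/1309 = 16320.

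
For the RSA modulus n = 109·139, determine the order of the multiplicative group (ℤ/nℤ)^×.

14904

φ(109) = 109 − 1 = 108.
φ(139) = 139 − 1 = 138.
Multiply: 108 · 138 = 14904.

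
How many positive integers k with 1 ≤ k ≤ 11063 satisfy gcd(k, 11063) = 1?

Prime factorization: 11063 = 13 × 23 × 37.
φ(11063) = 11063 · (1 − 1/13) · (1 − 1/23) · (1 − 1/37)
       = 11063 · 9504/11063 = 9504.

9504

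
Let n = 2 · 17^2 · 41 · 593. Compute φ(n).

6440960

φ(14052914) = 14052914 · (1 − 1/2) · (1 − 1/17) · (1 − 1/41) · (1 − 1/593)
       = 14052914 · 378880/826642 = 6440960.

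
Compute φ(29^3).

φ(24389) = 24389 · (1 − 1/29)
       = 24389 · 28/29 = 23548.

23548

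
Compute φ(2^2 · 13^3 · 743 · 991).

2979456480

φ(2^2) = 2^2 − 2^1 = 4 − 2 = 2.
φ(13^3) = 13^2·(13−1) = 169·12 = 2028.
φ(743) = 743 − 1 = 742.
φ(991) = 991 − 1 = 990.
Multiply: 2 · 2028 · 742 · 990 = 2979456480.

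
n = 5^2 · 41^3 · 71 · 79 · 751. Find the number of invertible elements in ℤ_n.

5506956000000

φ(7257999865975) = 7257999865975 · (1 − 1/5) · (1 − 1/41) · (1 − 1/71) · (1 − 1/79) · (1 − 1/751)
       = 7257999865975 · 655200000/863533595 = 5506956000000.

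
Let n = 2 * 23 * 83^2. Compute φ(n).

φ(2) = 2 − 1 = 1.
φ(23) = 23 − 1 = 22.
φ(83^2) = 83^2 − 83^1 = 6889 − 83 = 6806.
Multiply: 1 · 22 · 6806 = 149732.

149732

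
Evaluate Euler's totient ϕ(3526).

1680

Factor 3526: 3526 = 2 · 41 · 43.
φ(3526) = 3526 · (1 − 1/2) · (1 − 1/41) · (1 − 1/43)
       = 3526 · 1680/3526 = 1680.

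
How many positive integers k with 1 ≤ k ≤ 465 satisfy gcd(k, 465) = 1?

240

Prime factorization: 465 = 3 * 5 * 31.
φ(3) = 3 − 1 = 2.
φ(5) = 5 − 1 = 4.
φ(31) = 31 − 1 = 30.
φ(465) = 2 × 4 × 30 = 240.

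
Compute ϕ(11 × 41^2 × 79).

1279200

φ(1460789) = 1460789 · (1 − 1/11) · (1 − 1/41) · (1 − 1/79)
       = 1460789 · 31200/35629 = 1279200.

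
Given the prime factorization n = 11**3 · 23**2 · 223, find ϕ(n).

135921720

φ(157014077) = 157014077 · (1 − 1/11) · (1 − 1/23) · (1 − 1/223)
       = 157014077 · 48840/56419 = 135921720.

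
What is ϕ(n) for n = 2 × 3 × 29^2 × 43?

φ(216978) = 216978 · (1 − 1/2) · (1 − 1/3) · (1 − 1/29) · (1 − 1/43)
       = 216978 · 2352/7482 = 68208.

68208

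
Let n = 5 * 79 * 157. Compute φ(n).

48672

φ(5) = 5 − 1 = 4.
φ(79) = 79 − 1 = 78.
φ(157) = 157 − 1 = 156.
Multiply: 4 · 78 · 156 = 48672.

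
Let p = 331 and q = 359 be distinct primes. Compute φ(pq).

118140

φ(331) = 331 − 1 = 330.
φ(359) = 359 − 1 = 358.
Multiply: 330 · 358 = 118140.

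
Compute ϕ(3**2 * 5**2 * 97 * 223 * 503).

1283834880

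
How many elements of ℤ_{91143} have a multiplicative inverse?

91143 = 3^2 · 13 · 19 · 41.
φ(91143) = 91143 · (1 − 1/3) · (1 − 1/13) · (1 − 1/19) · (1 − 1/41)
       = 91143 · 17280/30381 = 51840.

51840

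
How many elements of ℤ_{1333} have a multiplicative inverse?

1260

First factor: 1333 = 31 * 43.
φ(31) = 31 − 1 = 30.
φ(43) = 43 − 1 = 42.
Since φ is multiplicative, φ(1333) = 30 · 42 = 1260.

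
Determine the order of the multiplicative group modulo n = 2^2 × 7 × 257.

φ(7196) = 7196 · (1 − 1/2) · (1 − 1/7) · (1 − 1/257)
       = 7196 · 1536/3598 = 3072.

3072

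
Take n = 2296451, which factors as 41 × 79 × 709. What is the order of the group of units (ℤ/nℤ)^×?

φ(2296451) = 2296451 · (1 − 1/41) · (1 − 1/79) · (1 − 1/709)
       = 2296451 · 2208960/2296451 = 2208960.

2208960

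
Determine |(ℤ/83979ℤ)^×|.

First factor: 83979 = 3^2 · 7 · 31 · 43.
φ(3^2) = 3^1·(3−1) = 3·2 = 6.
φ(7) = 7 − 1 = 6.
φ(31) = 31 − 1 = 30.
φ(43) = 43 − 1 = 42.
Since φ is multiplicative, φ(83979) = 6 · 6 · 30 · 42 = 45360.

45360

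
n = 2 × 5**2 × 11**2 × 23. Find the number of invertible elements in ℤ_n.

φ(139150) = 139150 · (1 − 1/2) · (1 − 1/5) · (1 − 1/11) · (1 − 1/23)
       = 139150 · 880/2530 = 48400.

48400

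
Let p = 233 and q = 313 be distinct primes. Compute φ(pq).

φ(233) = 233 − 1 = 232.
φ(313) = 313 − 1 = 312.
Since φ is multiplicative, φ(72929) = 232 · 312 = 72384.

72384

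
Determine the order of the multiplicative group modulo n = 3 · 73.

144

φ(3) = 3 − 1 = 2.
φ(73) = 73 − 1 = 72.
φ(219) = 2 × 72 = 144.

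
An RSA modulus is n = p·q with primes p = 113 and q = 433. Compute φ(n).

φ(48929) = 48929 · (1 − 1/113) · (1 − 1/433)
       = 48929 · 48384/48929 = 48384.

48384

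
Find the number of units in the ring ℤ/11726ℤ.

4800

11726 = 2 * 11 * 13 * 41.
φ(11726) = 11726 · (1 − 1/2) · (1 − 1/11) · (1 − 1/13) · (1 − 1/41)
       = 11726 · 4800/11726 = 4800.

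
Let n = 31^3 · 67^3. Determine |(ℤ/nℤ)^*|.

8541579420

φ(8960030533) = 8960030533 · (1 − 1/31) · (1 − 1/67)
       = 8960030533 · 1980/2077 = 8541579420.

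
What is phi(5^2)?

20

φ(5^2) = 5^1·(5−1) = 5·4 = 20.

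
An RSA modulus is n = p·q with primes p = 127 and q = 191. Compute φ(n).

23940

φ(127) = 127 − 1 = 126.
φ(191) = 191 − 1 = 190.
Multiply: 126 · 190 = 23940.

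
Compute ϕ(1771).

Prime factorization: 1771 = 7 · 11 · 23.
φ(7) = 7 − 1 = 6.
φ(11) = 11 − 1 = 10.
φ(23) = 23 − 1 = 22.
Multiply: 6 · 10 · 22 = 1320.

1320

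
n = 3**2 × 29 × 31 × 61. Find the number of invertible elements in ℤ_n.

φ(493551) = 493551 · (1 − 1/3) · (1 − 1/29) · (1 − 1/31) · (1 − 1/61)
       = 493551 · 100800/164517 = 302400.

302400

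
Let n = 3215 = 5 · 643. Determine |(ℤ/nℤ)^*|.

2568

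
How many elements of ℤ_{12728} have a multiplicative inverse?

6048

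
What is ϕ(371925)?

Factor 371925: 371925 = 3**3 · 5**2 · 19 · 29.
φ(3^3) = 3^3 − 3^2 = 27 − 9 = 18.
φ(5^2) = 5^1·(5−1) = 5·4 = 20.
φ(19) = 19 − 1 = 18.
φ(29) = 29 − 1 = 28.
Since φ is multiplicative, φ(371925) = 18 · 20 · 18 · 28 = 181440.

181440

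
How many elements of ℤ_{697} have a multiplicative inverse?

First factor: 697 = 17 × 41.
φ(697) = 697 · (1 − 1/17) · (1 − 1/41)
       = 697 · 640/697 = 640.

640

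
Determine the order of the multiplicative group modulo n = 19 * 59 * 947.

φ(1061587) = 1061587 · (1 − 1/19) · (1 − 1/59) · (1 − 1/947)
       = 1061587 · 987624/1061587 = 987624.

987624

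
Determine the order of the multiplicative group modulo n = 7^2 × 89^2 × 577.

189471744

φ(7^2) = 7^2 − 7^1 = 49 − 7 = 42.
φ(89^2) = 89^2 − 89^1 = 7921 − 89 = 7832.
φ(577) = 577 − 1 = 576.
Since φ is multiplicative, φ(223950433) = 42 · 7832 · 576 = 189471744.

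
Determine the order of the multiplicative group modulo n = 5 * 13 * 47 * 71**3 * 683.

φ(746804565715) = 746804565715 · (1 − 1/5) · (1 − 1/13) · (1 − 1/47) · (1 − 1/71) · (1 − 1/683)
       = 746804565715 · 105409920/148146115 = 531371406720.

531371406720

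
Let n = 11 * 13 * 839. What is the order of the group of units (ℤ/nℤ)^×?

φ(119977) = 119977 · (1 − 1/11) · (1 − 1/13) · (1 − 1/839)
       = 119977 · 100560/119977 = 100560.

100560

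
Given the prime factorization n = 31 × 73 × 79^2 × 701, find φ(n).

9316944000

φ(31) = 31 − 1 = 30.
φ(73) = 73 − 1 = 72.
φ(79^2) = 79^1·(79−1) = 79·78 = 6162.
φ(701) = 701 − 1 = 700.
Multiply: 30 · 72 · 6162 · 700 = 9316944000.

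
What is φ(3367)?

2592

3367 = 7 * 13 * 37.
φ(7) = 7 − 1 = 6.
φ(13) = 13 − 1 = 12.
φ(37) = 37 − 1 = 36.
φ(3367) = 6 × 12 × 36 = 2592.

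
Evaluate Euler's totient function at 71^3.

352870

φ(71^3) = 71^2·(71−1) = 5041·70 = 352870.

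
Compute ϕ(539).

420

Factor 539: 539 = 7^2 * 11.
φ(539) = 539 · (1 − 1/7) · (1 − 1/11)
       = 539 · 60/77 = 420.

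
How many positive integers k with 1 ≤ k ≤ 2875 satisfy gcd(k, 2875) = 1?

2200

2875 = 5**3 × 23.
φ(5^3) = 5^2·(5−1) = 25·4 = 100.
φ(23) = 23 − 1 = 22.
Multiply: 100 · 22 = 2200.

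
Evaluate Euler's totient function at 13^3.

2028

φ(13^3) = 13^3 − 13^2 = 2197 − 169 = 2028.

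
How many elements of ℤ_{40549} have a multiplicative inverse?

36960

Prime factorization: 40549 = 23 · 41 · 43.
φ(40549) = 40549 · (1 − 1/23) · (1 − 1/41) · (1 − 1/43)
       = 40549 · 36960/40549 = 36960.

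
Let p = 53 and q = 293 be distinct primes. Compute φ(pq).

15184

For distinct primes, φ(pq) = (p−1)(q−1) = 52 × 292 = 15184.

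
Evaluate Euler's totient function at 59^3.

φ(205379) = 205379 · (1 − 1/59)
       = 205379 · 58/59 = 201898.

201898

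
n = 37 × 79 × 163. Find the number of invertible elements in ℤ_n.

454896

φ(476449) = 476449 · (1 − 1/37) · (1 − 1/79) · (1 − 1/163)
       = 476449 · 454896/476449 = 454896.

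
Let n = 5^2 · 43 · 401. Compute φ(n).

φ(5^2) = 5^2 − 5^1 = 25 − 5 = 20.
φ(43) = 43 − 1 = 42.
φ(401) = 401 − 1 = 400.
Multiply: 20 · 42 · 400 = 336000.

336000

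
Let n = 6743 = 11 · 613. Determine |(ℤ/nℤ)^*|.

6120

φ(6743) = 6743 · (1 − 1/11) · (1 − 1/613)
       = 6743 · 6120/6743 = 6120.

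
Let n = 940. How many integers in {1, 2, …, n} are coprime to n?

368

Prime factorization: 940 = 2^2 × 5 × 47.
φ(940) = 940 · (1 − 1/2) · (1 − 1/5) · (1 − 1/47)
       = 940 · 184/470 = 368.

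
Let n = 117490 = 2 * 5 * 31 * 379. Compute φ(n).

45360

φ(117490) = 117490 · (1 − 1/2) · (1 − 1/5) · (1 − 1/31) · (1 − 1/379)
       = 117490 · 45360/117490 = 45360.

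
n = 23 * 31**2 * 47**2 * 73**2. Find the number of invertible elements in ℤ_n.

φ(260191233383) = 260191233383 · (1 − 1/23) · (1 − 1/31) · (1 − 1/47) · (1 − 1/73)
       = 260191233383 · 2185920/2446303 = 232496637120.

232496637120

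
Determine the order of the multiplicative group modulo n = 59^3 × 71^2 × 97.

96329573760

φ(100425607283) = 100425607283 · (1 − 1/59) · (1 − 1/71) · (1 − 1/97)
       = 100425607283 · 389760/406333 = 96329573760.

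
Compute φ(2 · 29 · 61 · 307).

514080

φ(2) = 2 − 1 = 1.
φ(29) = 29 − 1 = 28.
φ(61) = 61 − 1 = 60.
φ(307) = 307 − 1 = 306.
φ(1086166) = 1 × 28 × 60 × 306 = 514080.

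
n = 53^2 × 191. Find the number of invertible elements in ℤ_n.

523640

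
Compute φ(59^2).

3422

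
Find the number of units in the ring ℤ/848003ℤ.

725760

Prime factorization: 848003 = 13 · 37 · 41 · 43.
φ(848003) = 848003 · (1 − 1/13) · (1 − 1/37) · (1 − 1/41) · (1 − 1/43)
       = 848003 · 725760/848003 = 725760.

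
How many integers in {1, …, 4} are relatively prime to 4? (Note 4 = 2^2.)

φ(2^2) = 2^1·(2−1) = 2·1 = 2.

2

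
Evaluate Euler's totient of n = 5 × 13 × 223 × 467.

4965696

φ(6769165) = 6769165 · (1 − 1/5) · (1 − 1/13) · (1 − 1/223) · (1 − 1/467)
       = 6769165 · 4965696/6769165 = 4965696.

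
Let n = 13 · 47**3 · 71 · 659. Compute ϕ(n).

φ(63151066511) = 63151066511 · (1 − 1/13) · (1 − 1/47) · (1 − 1/71) · (1 − 1/659)
       = 63151066511 · 25425120/28588079 = 56164090080.

56164090080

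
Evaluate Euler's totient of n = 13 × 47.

552

φ(611) = 611 · (1 − 1/13) · (1 − 1/47)
       = 611 · 552/611 = 552.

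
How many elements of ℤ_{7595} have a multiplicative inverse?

5040

7595 = 5 · 7^2 · 31.
φ(7595) = 7595 · (1 − 1/5) · (1 − 1/7) · (1 − 1/31)
       = 7595 · 720/1085 = 5040.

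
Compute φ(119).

First factor: 119 = 7 × 17.
φ(119) = 119 · (1 − 1/7) · (1 − 1/17)
       = 119 · 96/119 = 96.

96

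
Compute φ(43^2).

φ(1849) = 1849 · (1 − 1/43)
       = 1849 · 42/43 = 1806.

1806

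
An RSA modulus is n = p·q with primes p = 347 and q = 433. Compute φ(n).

149472

For distinct primes, φ(pq) = (p−1)(q−1) = 346 × 432 = 149472.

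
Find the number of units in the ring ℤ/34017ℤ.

19712

Prime factorization: 34017 = 3 · 17 · 23 · 29.
φ(34017) = 34017 · (1 − 1/3) · (1 − 1/17) · (1 − 1/23) · (1 − 1/29)
       = 34017 · 19712/34017 = 19712.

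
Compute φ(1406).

Prime factorization: 1406 = 2 * 19 * 37.
φ(1406) = 1406 · (1 − 1/2) · (1 − 1/19) · (1 − 1/37)
       = 1406 · 648/1406 = 648.

648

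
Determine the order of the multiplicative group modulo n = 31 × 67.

1980

φ(2077) = 2077 · (1 − 1/31) · (1 − 1/67)
       = 2077 · 1980/2077 = 1980.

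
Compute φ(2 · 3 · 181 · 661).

237600

φ(717846) = 717846 · (1 − 1/2) · (1 − 1/3) · (1 − 1/181) · (1 − 1/661)
       = 717846 · 237600/717846 = 237600.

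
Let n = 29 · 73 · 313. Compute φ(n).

φ(29) = 29 − 1 = 28.
φ(73) = 73 − 1 = 72.
φ(313) = 313 − 1 = 312.
Multiply: 28 · 72 · 312 = 628992.

628992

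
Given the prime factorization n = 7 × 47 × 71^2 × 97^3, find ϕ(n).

φ(1513658131097) = 1513658131097 · (1 − 1/7) · (1 − 1/47) · (1 − 1/71) · (1 − 1/97)
       = 1513658131097 · 1854720/2265823 = 1239025294080.

1239025294080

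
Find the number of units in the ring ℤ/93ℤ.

60

Prime factorization: 93 = 3 · 31.
φ(93) = 93 · (1 − 1/3) · (1 − 1/31)
       = 93 · 60/93 = 60.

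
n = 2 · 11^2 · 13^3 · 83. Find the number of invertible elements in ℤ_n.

φ(44128942) = 44128942 · (1 − 1/2) · (1 − 1/11) · (1 − 1/13) · (1 − 1/83)
       = 44128942 · 9840/23738 = 18292560.

18292560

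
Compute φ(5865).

2816

First factor: 5865 = 3 × 5 × 17 × 23.
φ(3) = 3 − 1 = 2.
φ(5) = 5 − 1 = 4.
φ(17) = 17 − 1 = 16.
φ(23) = 23 − 1 = 22.
φ(5865) = 2 × 4 × 16 × 22 = 2816.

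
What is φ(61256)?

25920

61256 = 2^3 · 13 · 19 · 31.
φ(61256) = 61256 · (1 − 1/2) · (1 − 1/13) · (1 − 1/19) · (1 − 1/31)
       = 61256 · 6480/15314 = 25920.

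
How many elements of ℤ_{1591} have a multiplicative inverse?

Prime factorization: 1591 = 37 × 43.
φ(1591) = 1591 · (1 − 1/37) · (1 − 1/43)
       = 1591 · 1512/1591 = 1512.

1512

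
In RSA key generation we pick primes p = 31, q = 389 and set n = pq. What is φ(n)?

11640

φ(pq) = (p−1)(q−1) = 30 · 388 = 11640.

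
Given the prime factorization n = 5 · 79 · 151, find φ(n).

46800

φ(5) = 5 − 1 = 4.
φ(79) = 79 − 1 = 78.
φ(151) = 151 − 1 = 150.
Multiply: 4 · 78 · 150 = 46800.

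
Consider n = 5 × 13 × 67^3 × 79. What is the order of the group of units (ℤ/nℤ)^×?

1109249856

φ(5) = 5 − 1 = 4.
φ(13) = 13 − 1 = 12.
φ(67^3) = 67^2·(67−1) = 4489·66 = 296274.
φ(79) = 79 − 1 = 78.
Since φ is multiplicative, φ(1544418005) = 4 · 12 · 296274 · 78 = 1109249856.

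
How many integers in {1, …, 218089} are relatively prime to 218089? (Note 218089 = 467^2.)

φ(218089) = 218089 · (1 − 1/467)
       = 218089 · 466/467 = 217622.

217622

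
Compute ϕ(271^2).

φ(271^2) = 271^1·(271−1) = 271·270 = 73170.

73170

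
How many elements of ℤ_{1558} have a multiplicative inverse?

720

1558 = 2 * 19 * 41.
φ(1558) = 1558 · (1 − 1/2) · (1 − 1/19) · (1 − 1/41)
       = 1558 · 720/1558 = 720.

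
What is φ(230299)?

230299 = 17 * 19 * 23 * 31.
φ(17) = 17 − 1 = 16.
φ(19) = 19 − 1 = 18.
φ(23) = 23 − 1 = 22.
φ(31) = 31 − 1 = 30.
Since φ is multiplicative, φ(230299) = 16 · 18 · 22 · 30 = 190080.

190080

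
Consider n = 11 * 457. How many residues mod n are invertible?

4560

φ(5027) = 5027 · (1 − 1/11) · (1 − 1/457)
       = 5027 · 4560/5027 = 4560.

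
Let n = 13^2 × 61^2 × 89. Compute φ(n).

50244480

φ(13^2) = 13^2 − 13^1 = 169 − 13 = 156.
φ(61^2) = 61^2 − 61^1 = 3721 − 61 = 3660.
φ(89) = 89 − 1 = 88.
Since φ is multiplicative, φ(55967561) = 156 · 3660 · 88 = 50244480.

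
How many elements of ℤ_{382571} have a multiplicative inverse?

302400

First factor: 382571 = 7 * 31 * 41 * 43.
φ(382571) = 382571 · (1 − 1/7) · (1 − 1/31) · (1 − 1/41) · (1 − 1/43)
       = 382571 · 302400/382571 = 302400.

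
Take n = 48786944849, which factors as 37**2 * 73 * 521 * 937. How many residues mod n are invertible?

46678394880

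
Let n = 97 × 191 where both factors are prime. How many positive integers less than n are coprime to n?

For distinct primes, φ(pq) = (p−1)(q−1) = 96 × 190 = 18240.

18240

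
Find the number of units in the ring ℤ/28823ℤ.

25920

First factor: 28823 = 19 × 37 × 41.
φ(19) = 19 − 1 = 18.
φ(37) = 37 − 1 = 36.
φ(41) = 41 − 1 = 40.
Multiply: 18 · 36 · 40 = 25920.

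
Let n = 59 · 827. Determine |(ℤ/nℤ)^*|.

47908

φ(48793) = 48793 · (1 − 1/59) · (1 − 1/827)
       = 48793 · 47908/48793 = 47908.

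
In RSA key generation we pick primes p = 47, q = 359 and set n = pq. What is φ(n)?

16468

φ(47) = 47 − 1 = 46.
φ(359) = 359 − 1 = 358.
Multiply: 46 · 358 = 16468.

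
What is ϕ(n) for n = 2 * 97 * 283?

φ(54902) = 54902 · (1 − 1/2) · (1 − 1/97) · (1 − 1/283)
       = 54902 · 27072/54902 = 27072.

27072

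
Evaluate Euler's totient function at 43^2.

φ(1849) = 1849 · (1 − 1/43)
       = 1849 · 42/43 = 1806.

1806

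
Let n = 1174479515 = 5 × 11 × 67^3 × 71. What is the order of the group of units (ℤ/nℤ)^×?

829567200

φ(1174479515) = 1174479515 · (1 − 1/5) · (1 − 1/11) · (1 − 1/67) · (1 − 1/71)
       = 1174479515 · 184800/261635 = 829567200.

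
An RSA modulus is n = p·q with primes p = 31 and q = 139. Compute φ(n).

For distinct primes, φ(pq) = (p−1)(q−1) = 30 × 138 = 4140.

4140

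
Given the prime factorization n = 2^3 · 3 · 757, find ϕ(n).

6048

φ(2^3) = 2^2·(2−1) = 4·1 = 4.
φ(3) = 3 − 1 = 2.
φ(757) = 757 − 1 = 756.
Since φ is multiplicative, φ(18168) = 4 · 2 · 756 = 6048.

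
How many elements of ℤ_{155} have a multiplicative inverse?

155 = 5 * 31.
φ(155) = 155 · (1 − 1/5) · (1 − 1/31)
       = 155 · 120/155 = 120.

120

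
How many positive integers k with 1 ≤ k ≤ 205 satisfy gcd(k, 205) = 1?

First factor: 205 = 5 · 41.
φ(5) = 5 − 1 = 4.
φ(41) = 41 − 1 = 40.
Multiply: 4 · 40 = 160.

160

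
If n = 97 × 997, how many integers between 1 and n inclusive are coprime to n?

95616

φ(97) = 97 − 1 = 96.
φ(997) = 997 − 1 = 996.
φ(96709) = 96 × 996 = 95616.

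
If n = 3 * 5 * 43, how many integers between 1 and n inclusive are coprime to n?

φ(3) = 3 − 1 = 2.
φ(5) = 5 − 1 = 4.
φ(43) = 43 − 1 = 42.
Since φ is multiplicative, φ(645) = 2 · 4 · 42 = 336.

336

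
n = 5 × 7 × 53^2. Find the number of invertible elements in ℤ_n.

φ(5) = 5 − 1 = 4.
φ(7) = 7 − 1 = 6.
φ(53^2) = 53^2 − 53^1 = 2809 − 53 = 2756.
Since φ is multiplicative, φ(98315) = 4 · 6 · 2756 = 66144.

66144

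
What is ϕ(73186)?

33264

Factor 73186: 73186 = 2 × 23 × 37 × 43.
φ(2) = 2 − 1 = 1.
φ(23) = 23 − 1 = 22.
φ(37) = 37 − 1 = 36.
φ(43) = 43 − 1 = 42.
Multiply: 1 · 22 · 36 · 42 = 33264.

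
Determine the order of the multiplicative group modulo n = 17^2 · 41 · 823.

8943360

φ(17^2) = 17^1·(17−1) = 17·16 = 272.
φ(41) = 41 − 1 = 40.
φ(823) = 823 − 1 = 822.
Since φ is multiplicative, φ(9751727) = 272 · 40 · 822 = 8943360.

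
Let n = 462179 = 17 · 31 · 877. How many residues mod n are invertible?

420480

φ(17) = 17 − 1 = 16.
φ(31) = 31 − 1 = 30.
φ(877) = 877 − 1 = 876.
Multiply: 16 · 30 · 876 = 420480.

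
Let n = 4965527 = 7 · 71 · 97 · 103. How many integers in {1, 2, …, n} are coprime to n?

4112640

φ(4965527) = 4965527 · (1 − 1/7) · (1 − 1/71) · (1 − 1/97) · (1 − 1/103)
       = 4965527 · 4112640/4965527 = 4112640.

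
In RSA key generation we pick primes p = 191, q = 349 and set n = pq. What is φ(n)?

66120

For distinct primes, φ(pq) = (p−1)(q−1) = 190 × 348 = 66120.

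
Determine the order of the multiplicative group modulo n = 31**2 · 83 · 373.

φ(29751599) = 29751599 · (1 − 1/31) · (1 − 1/83) · (1 − 1/373)
       = 29751599 · 915120/959729 = 28368720.

28368720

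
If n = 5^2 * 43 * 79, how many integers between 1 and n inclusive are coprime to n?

65520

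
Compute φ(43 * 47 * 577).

1112832

φ(1166117) = 1166117 · (1 − 1/43) · (1 − 1/47) · (1 − 1/577)
       = 1166117 · 1112832/1166117 = 1112832.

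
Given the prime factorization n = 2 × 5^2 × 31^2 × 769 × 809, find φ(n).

φ(29892914050) = 29892914050 · (1 − 1/2) · (1 − 1/5) · (1 − 1/31) · (1 − 1/769) · (1 − 1/809)
       = 29892914050 · 74465280/192857510 = 11542118400.

11542118400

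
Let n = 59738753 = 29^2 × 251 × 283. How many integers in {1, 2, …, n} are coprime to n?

57246000

φ(29^2) = 29^1·(29−1) = 29·28 = 812.
φ(251) = 251 − 1 = 250.
φ(283) = 283 − 1 = 282.
φ(59738753) = 812 × 250 × 282 = 57246000.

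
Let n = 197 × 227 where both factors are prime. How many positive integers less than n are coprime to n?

44296

φ(197) = 197 − 1 = 196.
φ(227) = 227 − 1 = 226.
Multiply: 196 · 226 = 44296.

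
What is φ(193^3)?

φ(193^3) = 193^3 − 193^2 = 7189057 − 37249 = 7151808.

7151808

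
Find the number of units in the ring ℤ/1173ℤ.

Factor 1173: 1173 = 3 × 17 × 23.
φ(3) = 3 − 1 = 2.
φ(17) = 17 − 1 = 16.
φ(23) = 23 − 1 = 22.
Since φ is multiplicative, φ(1173) = 2 · 16 · 22 = 704.

704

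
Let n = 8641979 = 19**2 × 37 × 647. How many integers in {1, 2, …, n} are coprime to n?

7953552

φ(19^2) = 19^2 − 19^1 = 361 − 19 = 342.
φ(37) = 37 − 1 = 36.
φ(647) = 647 − 1 = 646.
Since φ is multiplicative, φ(8641979) = 342 · 36 · 646 = 7953552.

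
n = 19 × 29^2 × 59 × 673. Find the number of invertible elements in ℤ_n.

569673216

φ(19) = 19 − 1 = 18.
φ(29^2) = 29^2 − 29^1 = 841 − 29 = 812.
φ(59) = 59 − 1 = 58.
φ(673) = 673 − 1 = 672.
φ(634478153) = 18 × 812 × 58 × 672 = 569673216.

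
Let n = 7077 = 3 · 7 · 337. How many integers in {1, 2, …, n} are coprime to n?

4032

φ(3) = 3 − 1 = 2.
φ(7) = 7 − 1 = 6.
φ(337) = 337 − 1 = 336.
Multiply: 2 · 6 · 336 = 4032.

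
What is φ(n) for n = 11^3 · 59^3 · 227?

φ(11^3) = 11^2·(11−1) = 121·10 = 1210.
φ(59^3) = 59^3 − 59^2 = 205379 − 3481 = 201898.
φ(227) = 227 − 1 = 226.
Multiply: 1210 · 201898 · 226 = 55211027080.

55211027080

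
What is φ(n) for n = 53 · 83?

4264

φ(4399) = 4399 · (1 − 1/53) · (1 − 1/83)
       = 4399 · 4264/4399 = 4264.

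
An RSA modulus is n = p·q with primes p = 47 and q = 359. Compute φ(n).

16468

φ(pq) = (p−1)(q−1) = 46 · 358 = 16468.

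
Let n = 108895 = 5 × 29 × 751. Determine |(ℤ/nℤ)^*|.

φ(5) = 5 − 1 = 4.
φ(29) = 29 − 1 = 28.
φ(751) = 751 − 1 = 750.
Multiply: 4 · 28 · 750 = 84000.

84000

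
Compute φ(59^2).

φ(59^2) = 59^2 − 59^1 = 3481 − 59 = 3422.

3422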